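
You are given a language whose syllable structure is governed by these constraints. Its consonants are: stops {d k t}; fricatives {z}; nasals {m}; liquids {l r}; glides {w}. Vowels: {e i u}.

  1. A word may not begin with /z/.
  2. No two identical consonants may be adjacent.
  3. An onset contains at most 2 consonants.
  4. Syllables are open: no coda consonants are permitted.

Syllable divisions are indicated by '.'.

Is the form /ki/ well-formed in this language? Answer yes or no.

/ki/ — σ1 onset /k/, coda /∅/ ok → well-formed

yes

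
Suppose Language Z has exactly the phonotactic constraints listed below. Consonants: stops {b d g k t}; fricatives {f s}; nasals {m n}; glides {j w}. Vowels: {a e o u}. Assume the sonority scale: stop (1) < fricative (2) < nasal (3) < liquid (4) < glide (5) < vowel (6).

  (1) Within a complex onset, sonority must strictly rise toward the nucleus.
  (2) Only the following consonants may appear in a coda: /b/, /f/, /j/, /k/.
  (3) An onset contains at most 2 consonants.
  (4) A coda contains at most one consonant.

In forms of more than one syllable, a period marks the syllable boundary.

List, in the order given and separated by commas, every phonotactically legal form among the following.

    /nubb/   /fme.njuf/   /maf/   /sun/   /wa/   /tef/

/nubb/ — violates constraint 4: syllable 1 coda /bb/ has 2 consonants (> 1) → phonotactically illegal
/fme.njuf/ — σ1 onset /fm/ (2→3 rises), coda /∅/ ok; σ2 onset /nj/ (3→5 rises), coda /f/ ok → phonotactically legal
/maf/ — σ1 onset /m/, coda /f/ ok → phonotactically legal
/sun/ — violates constraint 2: syllable 1 coda contains /n/, which is not a licensed coda consonant → phonotactically illegal
/wa/ — σ1 onset /w/, coda /∅/ ok → phonotactically legal
/tef/ — σ1 onset /t/, coda /f/ ok → phonotactically legal

/fme.njuf/, /maf/, /wa/, /tef/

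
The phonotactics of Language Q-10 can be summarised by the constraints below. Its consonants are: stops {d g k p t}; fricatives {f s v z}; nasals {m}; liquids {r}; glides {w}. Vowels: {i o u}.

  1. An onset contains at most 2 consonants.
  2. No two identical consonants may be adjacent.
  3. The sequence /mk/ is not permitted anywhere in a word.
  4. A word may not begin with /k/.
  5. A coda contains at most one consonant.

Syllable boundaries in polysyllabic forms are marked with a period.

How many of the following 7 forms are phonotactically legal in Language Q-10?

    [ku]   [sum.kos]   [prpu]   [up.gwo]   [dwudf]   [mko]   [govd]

[ku] — violates constraint 4: word begins with /k/ → phonotactically illegal
[sum.kos] — violates constraint 3: contains banned sequence /mk/ → phonotactically illegal
[prpu] — violates constraint 1: syllable 1 onset /prp/ has 3 consonants (> 2) → phonotactically illegal
[up.gwo] — σ1 onset /∅/, coda /p/ ok; σ2 onset /gw/ (2C), coda /∅/ ok → phonotactically legal
[dwudf] — violates constraint 5: syllable 1 coda /df/ has 2 consonants (> 1) → phonotactically illegal
[mko] — violates constraint 3: contains banned sequence /mk/ → phonotactically illegal
[govd] — violates constraint 5: syllable 1 coda /vd/ has 2 consonants (> 1) → phonotactically illegal
Phonotactically legal: [up.gwo] → 1.

1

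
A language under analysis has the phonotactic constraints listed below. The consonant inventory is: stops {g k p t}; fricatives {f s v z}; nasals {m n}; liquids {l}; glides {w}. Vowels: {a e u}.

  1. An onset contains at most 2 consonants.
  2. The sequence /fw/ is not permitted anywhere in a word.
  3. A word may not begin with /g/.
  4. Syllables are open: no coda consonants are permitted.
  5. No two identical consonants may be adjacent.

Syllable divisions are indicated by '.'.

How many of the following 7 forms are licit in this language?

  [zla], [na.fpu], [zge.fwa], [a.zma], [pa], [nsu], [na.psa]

[zla] — σ1 onset /zl/ (2C), coda /∅/ ok → licit
[na.fpu] — σ1 onset /n/, coda /∅/ ok; σ2 onset /fp/ (2C), coda /∅/ ok → licit
[zge.fwa] — violates constraint 2: contains banned sequence /fw/ → illicit
[a.zma] — σ1 onset /∅/, coda /∅/ ok; σ2 onset /zm/ (2C), coda /∅/ ok → licit
[pa] — σ1 onset /p/, coda /∅/ ok → licit
[nsu] — σ1 onset /ns/ (2C), coda /∅/ ok → licit
[na.psa] — σ1 onset /n/, coda /∅/ ok; σ2 onset /ps/ (2C), coda /∅/ ok → licit
Licit: [zla], [na.fpu], [a.zma], [pa], [nsu], [na.psa] → 6.

6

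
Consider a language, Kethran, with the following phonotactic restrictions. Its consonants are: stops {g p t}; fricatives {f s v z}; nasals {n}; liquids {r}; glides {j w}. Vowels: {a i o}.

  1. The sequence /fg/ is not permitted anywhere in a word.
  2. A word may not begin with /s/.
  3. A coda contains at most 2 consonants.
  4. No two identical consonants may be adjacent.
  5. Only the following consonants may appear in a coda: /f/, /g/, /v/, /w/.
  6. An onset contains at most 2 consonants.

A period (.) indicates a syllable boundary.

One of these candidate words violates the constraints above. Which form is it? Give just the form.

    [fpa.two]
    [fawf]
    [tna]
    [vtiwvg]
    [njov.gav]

[fpa.two] — σ1 onset /fp/ (2C), coda /∅/ ok; σ2 onset /tw/ (2C), coda /∅/ ok → well-formed
[fawf] — σ1 onset /f/, coda /wf/ (2C) ok → well-formed
[tna] — σ1 onset /tn/ (2C), coda /∅/ ok → well-formed
[vtiwvg] — violates constraint 3: syllable 1 coda /wvg/ has 3 consonants (> 2) → ill-formed
[njov.gav] — σ1 onset /nj/ (2C), coda /v/ ok; σ2 onset /g/, coda /v/ ok → well-formed

[vtiwvg]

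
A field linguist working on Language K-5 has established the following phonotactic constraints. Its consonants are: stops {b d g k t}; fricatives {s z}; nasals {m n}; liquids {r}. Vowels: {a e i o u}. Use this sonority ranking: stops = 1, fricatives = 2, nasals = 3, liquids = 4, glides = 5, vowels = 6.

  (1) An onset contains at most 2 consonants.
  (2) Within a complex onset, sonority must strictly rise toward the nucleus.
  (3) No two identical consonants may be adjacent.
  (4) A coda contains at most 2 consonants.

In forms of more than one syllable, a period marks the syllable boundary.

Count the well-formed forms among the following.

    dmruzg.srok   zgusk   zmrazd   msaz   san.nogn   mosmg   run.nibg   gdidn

0

dmruzg.srok — violates constraint 1: syllable 1 onset /dmr/ has 3 consonants (> 2) → ill-formed
zgusk — violates constraint 2: syllable 1 onset /zg/: /z/ (fricative, 2) → /g/ (stop, 1) does not rise → ill-formed
zmrazd — violates constraint 1: syllable 1 onset /zmr/ has 3 consonants (> 2) → ill-formed
msaz — violates constraint 2: syllable 1 onset /ms/: /m/ (nasal, 3) → /s/ (fricative, 2) does not rise → ill-formed
san.nogn — violates constraint 3: adjacent identical consonants /nn/ → ill-formed
mosmg — violates constraint 4: syllable 1 coda /smg/ has 3 consonants (> 2) → ill-formed
run.nibg — violates constraint 3: adjacent identical consonants /nn/ → ill-formed
gdidn — violates constraint 2: syllable 1 onset /gd/: /g/ (stop, 1) → /d/ (stop, 1) does not rise → ill-formed
No form is well-formed → 0.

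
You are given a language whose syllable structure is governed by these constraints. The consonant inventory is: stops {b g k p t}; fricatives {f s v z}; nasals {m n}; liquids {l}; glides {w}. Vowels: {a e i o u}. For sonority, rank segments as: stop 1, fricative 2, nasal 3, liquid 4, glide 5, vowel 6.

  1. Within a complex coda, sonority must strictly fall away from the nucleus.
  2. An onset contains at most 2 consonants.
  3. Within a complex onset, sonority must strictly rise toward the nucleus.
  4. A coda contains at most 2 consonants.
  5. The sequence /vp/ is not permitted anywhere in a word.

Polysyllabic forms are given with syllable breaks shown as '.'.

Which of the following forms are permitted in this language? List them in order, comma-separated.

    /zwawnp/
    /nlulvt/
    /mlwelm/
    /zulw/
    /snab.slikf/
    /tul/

/zwawnp/ — violates constraint 4: syllable 1 coda /wnp/ has 3 consonants (> 2) → not permitted
/nlulvt/ — violates constraint 4: syllable 1 coda /lvt/ has 3 consonants (> 2) → not permitted
/mlwelm/ — violates constraint 2: syllable 1 onset /mlw/ has 3 consonants (> 2) → not permitted
/zulw/ — violates constraint 1: syllable 1 coda /lw/: /l/ (liquid, 4) → /w/ (glide, 5) does not fall → not permitted
/snab.slikf/ — violates constraint 1: syllable 2 coda /kf/: /k/ (stop, 1) → /f/ (fricative, 2) does not fall → not permitted
/tul/ — σ1 onset /t/, coda /l/ ok → permitted

/tul/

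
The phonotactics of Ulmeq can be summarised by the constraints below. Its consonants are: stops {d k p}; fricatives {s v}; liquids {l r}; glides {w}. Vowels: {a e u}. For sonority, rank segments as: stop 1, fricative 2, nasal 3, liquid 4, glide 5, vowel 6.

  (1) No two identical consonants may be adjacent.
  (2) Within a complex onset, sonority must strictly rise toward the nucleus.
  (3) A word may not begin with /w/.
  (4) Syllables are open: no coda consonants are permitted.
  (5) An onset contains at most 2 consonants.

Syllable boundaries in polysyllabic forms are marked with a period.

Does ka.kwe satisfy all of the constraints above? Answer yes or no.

ka.kwe — σ1 onset /k/, coda /∅/ ok; σ2 onset /kw/ (1→5 rises), coda /∅/ ok → permitted

yes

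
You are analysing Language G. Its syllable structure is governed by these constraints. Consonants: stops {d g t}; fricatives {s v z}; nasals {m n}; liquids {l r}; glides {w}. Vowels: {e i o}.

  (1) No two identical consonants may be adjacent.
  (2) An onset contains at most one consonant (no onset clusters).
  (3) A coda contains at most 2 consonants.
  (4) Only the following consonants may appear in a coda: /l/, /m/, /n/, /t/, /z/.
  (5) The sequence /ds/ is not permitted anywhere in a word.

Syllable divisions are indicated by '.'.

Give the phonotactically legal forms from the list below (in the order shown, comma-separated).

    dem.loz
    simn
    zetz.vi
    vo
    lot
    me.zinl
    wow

dem.loz — σ1 onset /d/, coda /m/ ok; σ2 onset /l/, coda /z/ ok → phonotactically legal
simn — σ1 onset /s/, coda /mn/ (2C) ok → phonotactically legal
zetz.vi — σ1 onset /z/, coda /tz/ (2C) ok; σ2 onset /v/, coda /∅/ ok → phonotactically legal
vo — σ1 onset /v/, coda /∅/ ok → phonotactically legal
lot — σ1 onset /l/, coda /t/ ok → phonotactically legal
me.zinl — σ1 onset /m/, coda /∅/ ok; σ2 onset /z/, coda /nl/ (2C) ok → phonotactically legal
wow — violates constraint 4: syllable 1 coda contains /w/, which is not a licensed coda consonant → phonotactically illegal

dem.loz, simn, zetz.vi, vo, lot, me.zinl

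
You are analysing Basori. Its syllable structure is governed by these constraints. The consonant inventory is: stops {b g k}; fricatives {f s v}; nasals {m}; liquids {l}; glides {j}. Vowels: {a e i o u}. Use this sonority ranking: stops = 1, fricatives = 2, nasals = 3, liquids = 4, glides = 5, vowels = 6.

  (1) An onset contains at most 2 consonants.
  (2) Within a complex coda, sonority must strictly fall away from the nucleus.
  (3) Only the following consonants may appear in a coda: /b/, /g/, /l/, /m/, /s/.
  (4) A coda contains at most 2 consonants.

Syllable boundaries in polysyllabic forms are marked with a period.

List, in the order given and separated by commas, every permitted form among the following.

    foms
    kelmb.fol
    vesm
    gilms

foms — σ1 onset /f/, coda /ms/ (3→2 falls) ok → permitted
kelmb.fol — violates constraint 4: syllable 1 coda /lmb/ has 3 consonants (> 2) → not permitted
vesm — violates constraint 2: syllable 1 coda /sm/: /s/ (fricative, 2) → /m/ (nasal, 3) does not fall → not permitted
gilms — violates constraint 4: syllable 1 coda /lms/ has 3 consonants (> 2) → not permitted

foms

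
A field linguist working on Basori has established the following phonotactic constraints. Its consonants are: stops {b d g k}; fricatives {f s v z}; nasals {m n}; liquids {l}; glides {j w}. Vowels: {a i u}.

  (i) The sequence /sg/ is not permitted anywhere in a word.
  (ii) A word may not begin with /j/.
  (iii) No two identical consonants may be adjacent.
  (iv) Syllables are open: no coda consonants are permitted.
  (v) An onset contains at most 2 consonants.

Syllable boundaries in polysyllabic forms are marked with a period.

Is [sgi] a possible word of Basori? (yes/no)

[sgi] — violates constraint (i): contains banned sequence /sg/ → illicit

no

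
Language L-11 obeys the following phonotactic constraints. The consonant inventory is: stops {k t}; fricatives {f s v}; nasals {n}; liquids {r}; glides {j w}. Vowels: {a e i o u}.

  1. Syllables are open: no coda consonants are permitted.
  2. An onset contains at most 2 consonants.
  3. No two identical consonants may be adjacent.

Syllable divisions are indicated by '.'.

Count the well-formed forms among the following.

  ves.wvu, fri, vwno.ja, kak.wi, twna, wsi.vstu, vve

1

ves.wvu — violates constraint 1: syllable 1 coda /s/ has 1 consonant (> 0) → ill-formed
fri — σ1 onset /fr/ (2C), coda /∅/ ok → well-formed
vwno.ja — violates constraint 2: syllable 1 onset /vwn/ has 3 consonants (> 2) → ill-formed
kak.wi — violates constraint 1: syllable 1 coda /k/ has 1 consonant (> 0) → ill-formed
twna — violates constraint 2: syllable 1 onset /twn/ has 3 consonants (> 2) → ill-formed
wsi.vstu — violates constraint 2: syllable 2 onset /vst/ has 3 consonants (> 2) → ill-formed
vve — violates constraint 3: adjacent identical consonants /vv/ → ill-formed
Well-formed: fri → 1.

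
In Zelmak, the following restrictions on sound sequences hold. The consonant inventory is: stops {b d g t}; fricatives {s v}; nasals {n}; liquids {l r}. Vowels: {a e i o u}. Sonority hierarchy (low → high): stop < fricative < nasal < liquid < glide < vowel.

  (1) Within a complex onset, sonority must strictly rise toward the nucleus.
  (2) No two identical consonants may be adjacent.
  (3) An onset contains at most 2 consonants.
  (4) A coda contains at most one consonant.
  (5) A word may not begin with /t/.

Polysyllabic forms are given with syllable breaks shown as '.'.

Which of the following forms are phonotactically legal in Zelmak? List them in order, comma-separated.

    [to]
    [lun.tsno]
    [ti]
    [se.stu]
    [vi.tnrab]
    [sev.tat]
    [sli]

[to] — violates constraint 5: word begins with /t/ → phonotactically illegal
[lun.tsno] — violates constraint 3: syllable 2 onset /tsn/ has 3 consonants (> 2) → phonotactically illegal
[ti] — violates constraint 5: word begins with /t/ → phonotactically illegal
[se.stu] — violates constraint 1: syllable 2 onset /st/: /s/ (fricative, 2) → /t/ (stop, 1) does not rise → phonotactically illegal
[vi.tnrab] — violates constraint 3: syllable 2 onset /tnr/ has 3 consonants (> 2) → phonotactically illegal
[sev.tat] — σ1 onset /s/, coda /v/ ok; σ2 onset /t/, coda /t/ ok → phonotactically legal
[sli] — σ1 onset /sl/ (2→4 rises), coda /∅/ ok → phonotactically legal

[sev.tat], [sli]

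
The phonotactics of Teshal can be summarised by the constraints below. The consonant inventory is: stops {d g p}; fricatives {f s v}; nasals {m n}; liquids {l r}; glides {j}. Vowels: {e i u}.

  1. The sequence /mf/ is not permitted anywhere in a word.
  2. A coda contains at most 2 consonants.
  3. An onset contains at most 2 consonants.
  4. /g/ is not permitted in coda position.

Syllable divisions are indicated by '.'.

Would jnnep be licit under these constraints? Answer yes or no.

jnnep — violates constraint 3: syllable 1 onset /jnn/ has 3 consonants (> 2) → illicit

no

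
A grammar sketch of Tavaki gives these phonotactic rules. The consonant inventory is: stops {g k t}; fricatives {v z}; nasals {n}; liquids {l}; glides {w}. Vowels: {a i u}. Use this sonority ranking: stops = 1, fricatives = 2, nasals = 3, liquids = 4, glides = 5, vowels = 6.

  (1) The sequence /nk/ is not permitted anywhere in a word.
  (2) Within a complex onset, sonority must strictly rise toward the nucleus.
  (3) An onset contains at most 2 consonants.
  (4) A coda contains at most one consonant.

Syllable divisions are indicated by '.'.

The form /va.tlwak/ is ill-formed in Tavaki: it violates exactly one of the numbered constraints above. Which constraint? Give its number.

3

/va.tlwak/: syllable 2 onset /tlw/ has 3 consonants (> 2).
This is a violation of constraint 3: "An onset contains at most 2 consonants."
The remaining constraints (1, 2, 4) are satisfied.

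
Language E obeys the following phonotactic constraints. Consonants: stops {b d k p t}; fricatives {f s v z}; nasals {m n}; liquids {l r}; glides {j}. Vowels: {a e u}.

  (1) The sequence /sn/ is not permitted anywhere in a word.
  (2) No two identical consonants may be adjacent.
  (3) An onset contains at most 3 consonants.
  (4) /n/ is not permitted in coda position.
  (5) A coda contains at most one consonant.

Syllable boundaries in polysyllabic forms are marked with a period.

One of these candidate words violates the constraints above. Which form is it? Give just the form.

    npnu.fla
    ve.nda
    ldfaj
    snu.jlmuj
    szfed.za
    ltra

snu.jlmuj

npnu.fla — σ1 onset /npn/ (3C), coda /∅/ ok; σ2 onset /fl/ (2C), coda /∅/ ok → permitted
ve.nda — σ1 onset /v/, coda /∅/ ok; σ2 onset /nd/ (2C), coda /∅/ ok → permitted
ldfaj — σ1 onset /ldf/ (3C), coda /j/ ok → permitted
snu.jlmuj — violates constraint 1: contains banned sequence /sn/ → not permitted
szfed.za — σ1 onset /szf/ (3C), coda /d/ ok; σ2 onset /z/, coda /∅/ ok → permitted
ltra — σ1 onset /ltr/ (3C), coda /∅/ ok → permitted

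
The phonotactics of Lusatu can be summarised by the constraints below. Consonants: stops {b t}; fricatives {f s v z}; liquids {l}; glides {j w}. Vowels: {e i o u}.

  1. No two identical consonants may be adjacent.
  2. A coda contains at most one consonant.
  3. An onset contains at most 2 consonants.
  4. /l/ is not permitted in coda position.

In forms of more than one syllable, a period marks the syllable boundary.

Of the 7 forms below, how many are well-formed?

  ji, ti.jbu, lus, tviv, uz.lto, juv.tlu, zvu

ji — σ1 onset /j/, coda /∅/ ok → well-formed
ti.jbu — σ1 onset /t/, coda /∅/ ok; σ2 onset /jb/ (2C), coda /∅/ ok → well-formed
lus — σ1 onset /l/, coda /s/ ok → well-formed
tviv — σ1 onset /tv/ (2C), coda /v/ ok → well-formed
uz.lto — σ1 onset /∅/, coda /z/ ok; σ2 onset /lt/ (2C), coda /∅/ ok → well-formed
juv.tlu — σ1 onset /j/, coda /v/ ok; σ2 onset /tl/ (2C), coda /∅/ ok → well-formed
zvu — σ1 onset /zv/ (2C), coda /∅/ ok → well-formed
Well-formed: ji, ti.jbu, lus, tviv, uz.lto, juv.tlu, zvu → 7.

7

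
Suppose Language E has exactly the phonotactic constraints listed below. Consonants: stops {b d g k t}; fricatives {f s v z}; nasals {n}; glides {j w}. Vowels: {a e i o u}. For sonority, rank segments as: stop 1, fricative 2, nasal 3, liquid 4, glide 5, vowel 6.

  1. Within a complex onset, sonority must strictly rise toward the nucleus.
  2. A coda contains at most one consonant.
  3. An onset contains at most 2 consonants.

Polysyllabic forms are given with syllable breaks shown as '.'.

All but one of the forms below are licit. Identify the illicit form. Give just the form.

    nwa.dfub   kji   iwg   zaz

iwg

nwa.dfub — σ1 onset /nw/ (3→5 rises), coda /∅/ ok; σ2 onset /df/ (1→2 rises), coda /b/ ok → licit
kji — σ1 onset /kj/ (1→5 rises), coda /∅/ ok → licit
iwg — violates constraint 2: syllable 1 coda /wg/ has 2 consonants (> 1) → illicit
zaz — σ1 onset /z/, coda /z/ ok → licit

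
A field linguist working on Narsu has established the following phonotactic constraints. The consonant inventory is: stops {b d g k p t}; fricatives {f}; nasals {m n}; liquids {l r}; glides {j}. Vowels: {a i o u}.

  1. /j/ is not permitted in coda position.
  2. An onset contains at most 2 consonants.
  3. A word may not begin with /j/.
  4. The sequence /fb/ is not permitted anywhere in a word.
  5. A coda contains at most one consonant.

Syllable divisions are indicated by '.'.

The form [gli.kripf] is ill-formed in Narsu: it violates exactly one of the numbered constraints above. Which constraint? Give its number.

5

[gli.kripf]: syllable 2 coda /pf/ has 2 consonants (> 1).
This is a violation of constraint 5: "A coda contains at most one consonant."
The remaining constraints (1, 2, 3, 4) are satisfied.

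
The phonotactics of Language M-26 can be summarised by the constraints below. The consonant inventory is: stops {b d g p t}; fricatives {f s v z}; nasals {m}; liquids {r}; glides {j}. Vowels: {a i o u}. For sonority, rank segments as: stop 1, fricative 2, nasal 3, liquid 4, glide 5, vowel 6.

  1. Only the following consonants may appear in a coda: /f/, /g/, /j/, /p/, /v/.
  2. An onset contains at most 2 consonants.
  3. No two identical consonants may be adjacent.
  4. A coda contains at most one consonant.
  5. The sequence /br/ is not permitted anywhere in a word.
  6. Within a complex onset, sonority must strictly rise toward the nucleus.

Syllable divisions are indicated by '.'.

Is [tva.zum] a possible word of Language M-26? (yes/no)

no

[tva.zum] — violates constraint 1: syllable 2 coda contains /m/, which is not a licensed coda consonant → illicit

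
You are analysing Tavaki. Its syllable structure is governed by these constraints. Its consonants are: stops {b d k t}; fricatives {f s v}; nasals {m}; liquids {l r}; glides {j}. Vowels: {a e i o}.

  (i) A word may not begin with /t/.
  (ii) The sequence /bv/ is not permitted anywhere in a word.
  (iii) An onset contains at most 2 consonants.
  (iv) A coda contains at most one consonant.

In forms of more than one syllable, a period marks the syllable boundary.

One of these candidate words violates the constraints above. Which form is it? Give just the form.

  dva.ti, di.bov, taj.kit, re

taj.kit

dva.ti — σ1 onset /dv/ (2C), coda /∅/ ok; σ2 onset /t/, coda /∅/ ok → permitted
di.bov — σ1 onset /d/, coda /∅/ ok; σ2 onset /b/, coda /v/ ok → permitted
taj.kit — violates constraint (i): word begins with /t/ → not permitted
re — σ1 onset /r/, coda /∅/ ok → permitted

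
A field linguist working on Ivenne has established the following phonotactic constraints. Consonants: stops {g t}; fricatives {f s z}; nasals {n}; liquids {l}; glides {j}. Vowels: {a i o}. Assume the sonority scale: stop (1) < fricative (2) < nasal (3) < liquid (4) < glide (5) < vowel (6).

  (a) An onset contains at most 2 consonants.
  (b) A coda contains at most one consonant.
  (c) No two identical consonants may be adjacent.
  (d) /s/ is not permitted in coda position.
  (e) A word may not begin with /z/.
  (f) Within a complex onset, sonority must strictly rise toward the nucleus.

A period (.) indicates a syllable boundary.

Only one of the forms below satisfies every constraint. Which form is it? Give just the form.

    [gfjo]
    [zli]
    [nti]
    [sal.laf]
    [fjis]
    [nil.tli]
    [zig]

[nil.tli]

[gfjo] — violates constraint (a): syllable 1 onset /gfj/ has 3 consonants (> 2) → illicit
[zli] — violates constraint (e): word begins with /z/ → illicit
[nti] — violates constraint (f): syllable 1 onset /nt/: /n/ (nasal, 3) → /t/ (stop, 1) does not rise → illicit
[sal.laf] — violates constraint (c): adjacent identical consonants /ll/ → illicit
[fjis] — violates constraint (d): syllable 1 coda contains /s/ → illicit
[nil.tli] — σ1 onset /n/, coda /l/ ok; σ2 onset /tl/ (1→4 rises), coda /∅/ ok → licit
[zig] — violates constraint (e): word begins with /z/ → illicit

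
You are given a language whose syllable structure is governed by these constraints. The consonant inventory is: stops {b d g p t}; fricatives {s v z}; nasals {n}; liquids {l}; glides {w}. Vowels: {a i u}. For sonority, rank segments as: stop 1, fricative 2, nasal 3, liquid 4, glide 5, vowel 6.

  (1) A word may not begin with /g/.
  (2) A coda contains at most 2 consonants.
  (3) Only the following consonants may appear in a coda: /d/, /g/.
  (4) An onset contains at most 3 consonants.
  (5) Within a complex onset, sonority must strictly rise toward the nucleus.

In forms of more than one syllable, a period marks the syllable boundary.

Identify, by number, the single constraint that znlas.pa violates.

3

znlas.pa: syllable 1 coda contains /s/, which is not a licensed coda consonant.
This is a violation of constraint 3: "Only the following consonants may appear in a coda: /d/, /g/."
The remaining constraints (1, 2, 4, 5) are satisfied.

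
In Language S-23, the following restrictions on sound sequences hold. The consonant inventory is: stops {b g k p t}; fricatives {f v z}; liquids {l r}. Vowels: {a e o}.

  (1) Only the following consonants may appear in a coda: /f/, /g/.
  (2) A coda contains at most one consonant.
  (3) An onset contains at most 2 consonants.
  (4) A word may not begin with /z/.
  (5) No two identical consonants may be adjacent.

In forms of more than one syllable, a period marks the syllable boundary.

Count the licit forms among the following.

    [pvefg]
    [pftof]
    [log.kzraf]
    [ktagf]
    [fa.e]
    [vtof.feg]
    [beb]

1

[pvefg] — violates constraint 2: syllable 1 coda /fg/ has 2 consonants (> 1) → illicit
[pftof] — violates constraint 3: syllable 1 onset /pft/ has 3 consonants (> 2) → illicit
[log.kzraf] — violates constraint 3: syllable 2 onset /kzr/ has 3 consonants (> 2) → illicit
[ktagf] — violates constraint 2: syllable 1 coda /gf/ has 2 consonants (> 1) → illicit
[fa.e] — σ1 onset /f/, coda /∅/ ok; σ2 onset /∅/, coda /∅/ ok → licit
[vtof.feg] — violates constraint 5: adjacent identical consonants /ff/ → illicit
[beb] — violates constraint 1: syllable 1 coda contains /b/, which is not a licensed coda consonant → illicit
Licit: [fa.e] → 1.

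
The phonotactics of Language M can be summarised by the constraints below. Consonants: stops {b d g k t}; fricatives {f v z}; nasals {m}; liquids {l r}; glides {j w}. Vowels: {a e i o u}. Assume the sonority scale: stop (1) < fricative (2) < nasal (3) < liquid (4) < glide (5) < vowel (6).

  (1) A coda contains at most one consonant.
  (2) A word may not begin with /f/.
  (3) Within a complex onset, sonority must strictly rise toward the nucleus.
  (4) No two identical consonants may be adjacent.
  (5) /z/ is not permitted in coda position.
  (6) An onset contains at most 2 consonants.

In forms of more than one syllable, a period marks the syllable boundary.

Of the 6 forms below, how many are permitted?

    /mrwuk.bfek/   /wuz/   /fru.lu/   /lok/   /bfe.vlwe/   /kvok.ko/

1

/mrwuk.bfek/ — violates constraint 6: syllable 1 onset /mrw/ has 3 consonants (> 2) → not permitted
/wuz/ — violates constraint 5: syllable 1 coda contains /z/ → not permitted
/fru.lu/ — violates constraint 2: word begins with /f/ → not permitted
/lok/ — σ1 onset /l/, coda /k/ ok → permitted
/bfe.vlwe/ — violates constraint 6: syllable 2 onset /vlw/ has 3 consonants (> 2) → not permitted
/kvok.ko/ — violates constraint 4: adjacent identical consonants /kk/ → not permitted
Permitted: /lok/ → 1.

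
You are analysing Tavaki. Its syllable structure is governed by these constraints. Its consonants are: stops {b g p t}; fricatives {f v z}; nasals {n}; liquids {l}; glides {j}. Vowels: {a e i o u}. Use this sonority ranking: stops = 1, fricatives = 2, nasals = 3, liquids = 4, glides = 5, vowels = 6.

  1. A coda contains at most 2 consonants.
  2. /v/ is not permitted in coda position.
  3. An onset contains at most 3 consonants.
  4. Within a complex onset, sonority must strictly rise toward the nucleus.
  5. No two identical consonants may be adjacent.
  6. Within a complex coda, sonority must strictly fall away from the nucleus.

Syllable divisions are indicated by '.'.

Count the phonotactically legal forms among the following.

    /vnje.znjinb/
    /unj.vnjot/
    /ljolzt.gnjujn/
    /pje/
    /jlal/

/vnje.znjinb/ — σ1 onset /vnj/ (2→3→5 rises), coda /∅/ ok; σ2 onset /znj/ (2→3→5 rises), coda /nb/ (3→1 falls) ok → phonotactically legal
/unj.vnjot/ — violates constraint 6: syllable 1 coda /nj/: /n/ (nasal, 3) → /j/ (glide, 5) does not fall → phonotactically illegal
/ljolzt.gnjujn/ — violates constraint 1: syllable 1 coda /lzt/ has 3 consonants (> 2) → phonotactically illegal
/pje/ — σ1 onset /pj/ (1→5 rises), coda /∅/ ok → phonotactically legal
/jlal/ — violates constraint 4: syllable 1 onset /jl/: /j/ (glide, 5) → /l/ (liquid, 4) does not rise → phonotactically illegal
Phonotactically legal: /vnje.znjinb/, /pje/ → 2.

2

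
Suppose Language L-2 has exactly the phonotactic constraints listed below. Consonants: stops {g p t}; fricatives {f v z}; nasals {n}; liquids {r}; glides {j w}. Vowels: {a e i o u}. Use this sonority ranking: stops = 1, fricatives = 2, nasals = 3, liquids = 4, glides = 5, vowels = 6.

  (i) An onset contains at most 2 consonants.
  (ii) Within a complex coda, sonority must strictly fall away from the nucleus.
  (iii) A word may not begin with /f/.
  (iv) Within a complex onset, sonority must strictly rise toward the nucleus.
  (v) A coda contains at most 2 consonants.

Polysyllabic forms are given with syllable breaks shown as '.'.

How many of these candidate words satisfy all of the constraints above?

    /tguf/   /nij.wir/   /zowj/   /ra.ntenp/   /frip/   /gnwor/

1

/tguf/ — violates constraint (iv): syllable 1 onset /tg/: /t/ (stop, 1) → /g/ (stop, 1) does not rise → not permitted
/nij.wir/ — σ1 onset /n/, coda /j/ ok; σ2 onset /w/, coda /r/ ok → permitted
/zowj/ — violates constraint (ii): syllable 1 coda /wj/: /w/ (glide, 5) → /j/ (glide, 5) does not fall → not permitted
/ra.ntenp/ — violates constraint (iv): syllable 2 onset /nt/: /n/ (nasal, 3) → /t/ (stop, 1) does not rise → not permitted
/frip/ — violates constraint (iii): word begins with /f/ → not permitted
/gnwor/ — violates constraint (i): syllable 1 onset /gnw/ has 3 consonants (> 2) → not permitted
Permitted: /nij.wir/ → 1.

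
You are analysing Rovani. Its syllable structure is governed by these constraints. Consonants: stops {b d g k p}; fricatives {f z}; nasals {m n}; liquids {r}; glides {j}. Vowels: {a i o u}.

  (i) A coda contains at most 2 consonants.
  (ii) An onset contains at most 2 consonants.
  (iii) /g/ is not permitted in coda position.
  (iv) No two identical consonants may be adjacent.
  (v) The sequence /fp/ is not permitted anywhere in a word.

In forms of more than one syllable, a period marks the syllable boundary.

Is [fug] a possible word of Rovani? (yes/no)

[fug] — violates constraint (iii): syllable 1 coda contains /g/ → phonotactically illegal

no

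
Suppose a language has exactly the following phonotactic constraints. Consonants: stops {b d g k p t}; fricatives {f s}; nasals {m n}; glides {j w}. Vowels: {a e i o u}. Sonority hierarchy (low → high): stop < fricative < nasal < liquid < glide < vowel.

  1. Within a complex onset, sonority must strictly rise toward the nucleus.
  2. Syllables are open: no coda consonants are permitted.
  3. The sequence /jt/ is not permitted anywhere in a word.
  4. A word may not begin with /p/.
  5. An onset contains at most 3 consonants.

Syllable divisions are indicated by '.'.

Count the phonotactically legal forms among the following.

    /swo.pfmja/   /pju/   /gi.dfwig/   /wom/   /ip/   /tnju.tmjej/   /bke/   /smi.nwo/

/swo.pfmja/ — violates constraint 5: syllable 2 onset /pfmj/ has 4 consonants (> 3) → phonotactically illegal
/pju/ — violates constraint 4: word begins with /p/ → phonotactically illegal
/gi.dfwig/ — violates constraint 2: syllable 2 coda /g/ has 1 consonant (> 0) → phonotactically illegal
/wom/ — violates constraint 2: syllable 1 coda /m/ has 1 consonant (> 0) → phonotactically illegal
/ip/ — violates constraint 2: syllable 1 coda /p/ has 1 consonant (> 0) → phonotactically illegal
/tnju.tmjej/ — violates constraint 2: syllable 2 coda /j/ has 1 consonant (> 0) → phonotactically illegal
/bke/ — violates constraint 1: syllable 1 onset /bk/: /b/ (stop, 1) → /k/ (stop, 1) does not rise → phonotactically illegal
/smi.nwo/ — σ1 onset /sm/ (2→3 rises), coda /∅/ ok; σ2 onset /nw/ (3→5 rises), coda /∅/ ok → phonotactically legal
Phonotactically legal: /smi.nwo/ → 1.

1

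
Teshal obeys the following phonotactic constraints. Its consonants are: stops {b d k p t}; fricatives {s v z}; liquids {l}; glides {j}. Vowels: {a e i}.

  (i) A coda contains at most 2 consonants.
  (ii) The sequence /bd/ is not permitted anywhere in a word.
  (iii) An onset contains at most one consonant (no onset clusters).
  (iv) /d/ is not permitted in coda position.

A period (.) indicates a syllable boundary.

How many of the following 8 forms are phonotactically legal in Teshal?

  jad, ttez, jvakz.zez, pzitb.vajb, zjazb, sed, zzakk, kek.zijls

0

jad — violates constraint (iv): syllable 1 coda contains /d/ → phonotactically illegal
ttez — violates constraint (iii): syllable 1 onset /tt/ has 2 consonants (> 1) → phonotactically illegal
jvakz.zez — violates constraint (iii): syllable 1 onset /jv/ has 2 consonants (> 1) → phonotactically illegal
pzitb.vajb — violates constraint (iii): syllable 1 onset /pz/ has 2 consonants (> 1) → phonotactically illegal
zjazb — violates constraint (iii): syllable 1 onset /zj/ has 2 consonants (> 1) → phonotactically illegal
sed — violates constraint (iv): syllable 1 coda contains /d/ → phonotactically illegal
zzakk — violates constraint (iii): syllable 1 onset /zz/ has 2 consonants (> 1) → phonotactically illegal
kek.zijls — violates constraint (i): syllable 2 coda /jls/ has 3 consonants (> 2) → phonotactically illegal
No form is phonotactically legal → 0.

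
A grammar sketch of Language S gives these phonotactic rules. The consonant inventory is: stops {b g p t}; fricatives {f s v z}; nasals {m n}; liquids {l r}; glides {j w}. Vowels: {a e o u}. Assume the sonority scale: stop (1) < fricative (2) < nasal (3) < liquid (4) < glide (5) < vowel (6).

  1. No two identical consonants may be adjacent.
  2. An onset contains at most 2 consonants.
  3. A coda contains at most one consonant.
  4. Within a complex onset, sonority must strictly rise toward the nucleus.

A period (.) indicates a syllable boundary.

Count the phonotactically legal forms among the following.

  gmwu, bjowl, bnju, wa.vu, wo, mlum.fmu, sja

4

gmwu — violates constraint 2: syllable 1 onset /gmw/ has 3 consonants (> 2) → phonotactically illegal
bjowl — violates constraint 3: syllable 1 coda /wl/ has 2 consonants (> 1) → phonotactically illegal
bnju — violates constraint 2: syllable 1 onset /bnj/ has 3 consonants (> 2) → phonotactically illegal
wa.vu — σ1 onset /w/, coda /∅/ ok; σ2 onset /v/, coda /∅/ ok → phonotactically legal
wo — σ1 onset /w/, coda /∅/ ok → phonotactically legal
mlum.fmu — σ1 onset /ml/ (3→4 rises), coda /m/ ok; σ2 onset /fm/ (2→3 rises), coda /∅/ ok → phonotactically legal
sja — σ1 onset /sj/ (2→5 rises), coda /∅/ ok → phonotactically legal
Phonotactically legal: wa.vu, wo, mlum.fmu, sja → 4.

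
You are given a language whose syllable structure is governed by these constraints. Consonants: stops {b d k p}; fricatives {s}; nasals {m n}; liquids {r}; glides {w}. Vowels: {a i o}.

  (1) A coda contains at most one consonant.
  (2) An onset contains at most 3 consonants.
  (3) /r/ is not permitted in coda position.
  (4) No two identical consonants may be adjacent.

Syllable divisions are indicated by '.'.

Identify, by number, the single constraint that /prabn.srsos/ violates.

/prabn.srsos/: syllable 1 coda /bn/ has 2 consonants (> 1).
This is a violation of constraint 1: "A coda contains at most one consonant."
The remaining constraints (2, 3, 4) are satisfied.

1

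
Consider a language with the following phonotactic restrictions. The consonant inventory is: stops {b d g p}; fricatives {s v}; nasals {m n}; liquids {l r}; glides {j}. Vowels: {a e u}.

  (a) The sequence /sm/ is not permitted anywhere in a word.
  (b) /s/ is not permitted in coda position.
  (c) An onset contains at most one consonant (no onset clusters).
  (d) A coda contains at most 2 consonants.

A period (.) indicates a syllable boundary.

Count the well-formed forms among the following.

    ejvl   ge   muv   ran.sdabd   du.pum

ejvl — violates constraint (d): syllable 1 coda /jvl/ has 3 consonants (> 2) → ill-formed
ge — σ1 onset /g/, coda /∅/ ok → well-formed
muv — σ1 onset /m/, coda /v/ ok → well-formed
ran.sdabd — violates constraint (c): syllable 2 onset /sd/ has 2 consonants (> 1) → ill-formed
du.pum — σ1 onset /d/, coda /∅/ ok; σ2 onset /p/, coda /m/ ok → well-formed
Well-formed: ge, muv, du.pum → 3.

3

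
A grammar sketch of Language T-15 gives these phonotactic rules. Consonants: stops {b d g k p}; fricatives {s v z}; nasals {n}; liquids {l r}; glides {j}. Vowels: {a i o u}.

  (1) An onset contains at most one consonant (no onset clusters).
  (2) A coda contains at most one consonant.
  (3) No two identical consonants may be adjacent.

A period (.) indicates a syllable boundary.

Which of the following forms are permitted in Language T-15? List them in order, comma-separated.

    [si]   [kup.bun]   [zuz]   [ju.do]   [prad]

[si] — σ1 onset /s/, coda /∅/ ok → permitted
[kup.bun] — σ1 onset /k/, coda /p/ ok; σ2 onset /b/, coda /n/ ok → permitted
[zuz] — σ1 onset /z/, coda /z/ ok → permitted
[ju.do] — σ1 onset /j/, coda /∅/ ok; σ2 onset /d/, coda /∅/ ok → permitted
[prad] — violates constraint 1: syllable 1 onset /pr/ has 2 consonants (> 1) → not permitted

[si], [kup.bun], [zuz], [ju.do]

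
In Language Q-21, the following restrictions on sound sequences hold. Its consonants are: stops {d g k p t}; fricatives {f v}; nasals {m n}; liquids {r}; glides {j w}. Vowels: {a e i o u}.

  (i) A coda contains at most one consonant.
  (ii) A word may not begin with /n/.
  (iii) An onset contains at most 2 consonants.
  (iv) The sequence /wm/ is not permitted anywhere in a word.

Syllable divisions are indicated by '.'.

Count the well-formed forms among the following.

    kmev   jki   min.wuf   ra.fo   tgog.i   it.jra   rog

kmev — σ1 onset /km/ (2C), coda /v/ ok → well-formed
jki — σ1 onset /jk/ (2C), coda /∅/ ok → well-formed
min.wuf — σ1 onset /m/, coda /n/ ok; σ2 onset /w/, coda /f/ ok → well-formed
ra.fo — σ1 onset /r/, coda /∅/ ok; σ2 onset /f/, coda /∅/ ok → well-formed
tgog.i — σ1 onset /tg/ (2C), coda /g/ ok; σ2 onset /∅/, coda /∅/ ok → well-formed
it.jra — σ1 onset /∅/, coda /t/ ok; σ2 onset /jr/ (2C), coda /∅/ ok → well-formed
rog — σ1 onset /r/, coda /g/ ok → well-formed
Well-formed: kmev, jki, min.wuf, ra.fo, tgog.i, it.jra, rog → 7.

7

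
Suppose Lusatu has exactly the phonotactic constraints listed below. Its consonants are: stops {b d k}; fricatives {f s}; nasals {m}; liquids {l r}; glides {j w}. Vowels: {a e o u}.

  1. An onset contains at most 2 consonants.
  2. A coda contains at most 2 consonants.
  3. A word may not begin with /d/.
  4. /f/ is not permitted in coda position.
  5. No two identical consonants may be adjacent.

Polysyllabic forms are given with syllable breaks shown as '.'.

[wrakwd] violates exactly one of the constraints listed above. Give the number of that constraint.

2

[wrakwd]: syllable 1 coda /kwd/ has 3 consonants (> 2).
This is a violation of constraint 2: "A coda contains at most 2 consonants."
The remaining constraints (1, 3, 4, 5) are satisfied.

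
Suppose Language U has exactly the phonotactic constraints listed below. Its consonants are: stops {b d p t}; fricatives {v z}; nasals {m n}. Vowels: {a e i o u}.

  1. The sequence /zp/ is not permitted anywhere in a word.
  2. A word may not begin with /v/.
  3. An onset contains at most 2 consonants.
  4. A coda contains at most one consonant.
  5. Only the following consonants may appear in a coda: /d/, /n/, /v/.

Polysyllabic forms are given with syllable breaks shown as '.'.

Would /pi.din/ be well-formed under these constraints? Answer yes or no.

/pi.din/ — σ1 onset /p/, coda /∅/ ok; σ2 onset /d/, coda /n/ ok → well-formed

yes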